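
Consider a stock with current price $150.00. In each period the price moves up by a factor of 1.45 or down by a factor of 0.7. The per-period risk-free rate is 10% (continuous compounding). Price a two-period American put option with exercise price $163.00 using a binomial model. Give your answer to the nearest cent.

Risk-neutral probability p = (e^0.1 − 0.7)/(1.45 − 0.7) = 0.4052/0.7500 = 0.5402
Terminal stock prices: S_uu = 315.4, S_ud = 152.2, S_dd = 73.5
Terminal payoffs (K − S): max(-152.4, 0) = 0, max(10.75, 0) = 10.75, max(89.5, 0) = 89.5
Node u (S = 217.5): continuation = e^(−0.1)·[0.5402·0.0000 + 0.4598·10.7500] = 4.4722; exercise value = 0.0000 ≤ continuation, so V_u = 4.4722
Node d (S = 105): continuation = e^(−0.1)·[0.5402·10.7500 + 0.4598·89.5000] = 42.4885; exercise value = 58.0000 > continuation, so V_d = 58.0000 (exercise)
Node 0 (S = 150): continuation = e^(−0.1)·[0.5402·4.4722 + 0.4598·58.0000] = 26.3152; exercise value = 13.0000 ≤ continuation, so V_0 = 26.3152

$26.32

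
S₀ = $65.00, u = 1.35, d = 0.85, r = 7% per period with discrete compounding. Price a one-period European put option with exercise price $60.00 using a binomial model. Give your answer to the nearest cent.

$2.49

Risk-neutral probability p = (1 + 0.07 − 0.85)/(1.35 − 0.85) = 0.2200/0.5000 = 0.4400
Terminal stock prices: S_u = 87.75, S_d = 55.25
Terminal payoffs (K − S): max(-27.75, 0) = 0, max(4.75, 0) = 4.75
Node 0 (S = 65): V_0 = 1/1.07·[0.4400·0.0000 + 0.5600·4.7500] = 2.4860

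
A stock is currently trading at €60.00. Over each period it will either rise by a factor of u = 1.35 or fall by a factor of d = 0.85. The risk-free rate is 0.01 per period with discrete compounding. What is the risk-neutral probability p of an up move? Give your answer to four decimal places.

p = 0.3200

Risk-neutral probability p = (1 + 0.01 − 0.85)/(1.35 − 0.85) = 0.1600/0.5000 = 0.3200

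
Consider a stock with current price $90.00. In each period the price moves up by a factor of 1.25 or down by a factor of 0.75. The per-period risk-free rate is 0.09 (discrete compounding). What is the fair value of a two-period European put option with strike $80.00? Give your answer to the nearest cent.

Risk-neutral probability p = (1 + 0.09 − 0.75)/(1.25 − 0.75) = 0.3400/0.5000 = 0.6800
Terminal stock prices: S_uu = 140.6, S_ud = 84.38, S_dd = 50.62
Terminal payoffs (K − S): max(-60.62, 0) = 0, max(-4.375, 0) = 0, max(29.38, 0) = 29.38
Node u (S = 112.5): V_u = 1/1.09·[0.6800·0.0000 + 0.3200·0.0000] = 0.0000
Node d (S = 67.5): V_d = 1/1.09·[0.6800·0.0000 + 0.3200·29.3750] = 8.6239
Node 0 (S = 90): V_0 = 1/1.09·[0.6800·0.0000 + 0.3200·8.6239] = 2.5318

$2.53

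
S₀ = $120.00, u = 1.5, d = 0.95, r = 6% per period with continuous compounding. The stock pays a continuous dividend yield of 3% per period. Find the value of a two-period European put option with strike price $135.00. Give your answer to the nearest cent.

Per-period risk-free factor R = e^0.06 = 1.0618; dividend-adjusted growth = e^(0.06−0.03) = 1.0305.
Risk-neutral probability p = (1.0305 − 0.95)/(1.5 − 0.95) = 0.0805/0.5500 = 0.1463
Terminal stock prices: S_uu = 270, S_ud = 171, S_dd = 108.3
Terminal payoffs (K − S): max(-135, 0) = 0, max(-36, 0) = 0, max(26.7, 0) = 26.7
Node u (S = 180): V_u = e^(−0.06)·[0.1463·0.0000 + 0.8537·0.0000] = 0.0000
Node d (S = 114): V_d = e^(−0.06)·[0.1463·0.0000 + 0.8537·26.7000] = 21.4669
Node 0 (S = 120): V_0 = e^(−0.06)·[0.1463·0.0000 + 0.8537·21.4669] = 17.2594

$17.26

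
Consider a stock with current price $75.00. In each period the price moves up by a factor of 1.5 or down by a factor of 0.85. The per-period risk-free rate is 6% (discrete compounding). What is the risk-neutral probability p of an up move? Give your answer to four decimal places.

p = 0.3231

Risk-neutral probability p = (1 + 0.06 − 0.85)/(1.5 − 0.85) = 0.2100/0.6500 = 0.3231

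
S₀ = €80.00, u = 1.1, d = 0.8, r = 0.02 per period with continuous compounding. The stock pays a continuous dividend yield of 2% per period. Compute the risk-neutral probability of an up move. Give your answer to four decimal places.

p = 0.6667

Per-period risk-free factor R = e^0.02 = 1.0202; dividend-adjusted growth = e^(0.02−0.02) = 1.0000.
Risk-neutral probability p = (1.0000 − 0.8)/(1.1 − 0.8) = 0.2000/0.3000 = 0.6667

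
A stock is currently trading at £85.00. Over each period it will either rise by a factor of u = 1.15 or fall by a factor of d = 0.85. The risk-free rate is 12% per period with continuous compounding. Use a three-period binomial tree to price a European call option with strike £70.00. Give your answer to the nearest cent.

£36.17

Risk-neutral probability p = (e^0.12 − 0.85)/(1.15 − 0.85) = 0.2775/0.3000 = 0.9250
Terminal stock prices: S_uuu = 129.3, S_uud = 95.55, S_udd = 70.62, S_ddd = 52.2
Terminal payoffs (S − K): max(59.27, 0) = 59.27, max(25.55, 0) = 25.55, max(0.6244, 0) = 0.6244, max(-17.8, 0) = 0
Node uu (S = 112.4): V_uu = e^(−0.12)·[0.9250·59.2744 + 0.0750·25.5506] = 50.3281
Node ud (S = 83.09): V_ud = e^(−0.12)·[0.9250·25.5506 + 0.0750·0.6244] = 21.0031
Node dd (S = 61.41): V_dd = e^(−0.12)·[0.9250·0.6244 + 0.0750·0.0000] = 0.5122
Node u (S = 97.75): V_u = e^(−0.12)·[0.9250·50.3281 + 0.0750·21.0031] = 42.6860
Node d (S = 72.25): V_d = e^(−0.12)·[0.9250·21.0031 + 0.0750·0.5122] = 17.2648
Node 0 (S = 85): V_0 = e^(−0.12)·[0.9250·42.6860 + 0.0750·17.2648] = 36.1679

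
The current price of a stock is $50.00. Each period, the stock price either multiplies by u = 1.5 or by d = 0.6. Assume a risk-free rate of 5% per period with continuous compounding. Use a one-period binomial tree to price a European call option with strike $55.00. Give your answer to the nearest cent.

Risk-neutral probability p = (e^0.05 − 0.6)/(1.5 − 0.6) = 0.4513/0.9000 = 0.5014
Terminal stock prices: S_u = 75, S_d = 30
Terminal payoffs (S − K): max(20, 0) = 20, max(-25, 0) = 0
Node 0 (S = 50): V_0 = e^(−0.05)·[0.5014·20.0000 + 0.4986·0.0000] = 9.5392

$9.54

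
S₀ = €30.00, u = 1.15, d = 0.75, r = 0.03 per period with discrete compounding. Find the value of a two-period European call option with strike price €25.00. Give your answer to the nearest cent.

Risk-neutral probability p = (1 + 0.03 − 0.75)/(1.15 − 0.75) = 0.2800/0.4000 = 0.7000
Terminal stock prices: S_uu = 39.67, S_ud = 25.88, S_dd = 16.88
Terminal payoffs (S − K): max(14.67, 0) = 14.67, max(0.875, 0) = 0.875, max(-8.125, 0) = 0
Node u (S = 34.5): V_u = 1/1.03·[0.7000·14.6750 + 0.3000·0.8750] = 10.2282
Node d (S = 22.5): V_d = 1/1.03·[0.7000·0.8750 + 0.3000·0.0000] = 0.5947
Node 0 (S = 30): V_0 = 1/1.03·[0.7000·10.2282 + 0.3000·0.5947] = 7.1244

€7.12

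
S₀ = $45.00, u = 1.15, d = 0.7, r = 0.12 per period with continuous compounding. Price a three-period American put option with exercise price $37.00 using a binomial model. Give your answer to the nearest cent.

Risk-neutral probability p = (e^0.12 − 0.7)/(1.15 − 0.7) = 0.4275/0.4500 = 0.9500
Terminal stock prices: S_uuu = 68.44, S_uud = 41.66, S_udd = 25.36, S_ddd = 15.43
Terminal payoffs (K − S): max(-31.44, 0) = 0, max(-4.659, 0) = 0, max(11.64, 0) = 11.64, max(21.57, 0) = 21.57
Node uu (S = 59.51): continuation = e^(−0.12)·[0.9500·0.0000 + 0.0500·0.0000] = 0.0000; exercise value = 0.0000 ≤ continuation, so V_uu = 0.0000
Node ud (S = 36.22): continuation = e^(−0.12)·[0.9500·0.0000 + 0.0500·11.6425] = 0.5164; exercise value = 0.7750 > continuation, so V_ud = 0.7750 (exercise)
Node dd (S = 22.05): continuation = e^(−0.12)·[0.9500·11.6425 + 0.0500·21.5650] = 10.7661; exercise value = 14.9500 > continuation, so V_dd = 14.9500 (exercise)
Node u (S = 51.75): continuation = e^(−0.12)·[0.9500·0.0000 + 0.0500·0.7750] = 0.0344; exercise value = 0.0000 ≤ continuation, so V_u = 0.0344
Node d (S = 31.5): continuation = e^(−0.12)·[0.9500·0.7750 + 0.0500·14.9500] = 1.3161; exercise value = 5.5000 > continuation, so V_d = 5.5000 (exercise)
Node 0 (S = 45): continuation = e^(−0.12)·[0.9500·0.0344 + 0.0500·5.5000] = 0.2729; exercise value = 0.0000 ≤ continuation, so V_0 = 0.2729

$0.27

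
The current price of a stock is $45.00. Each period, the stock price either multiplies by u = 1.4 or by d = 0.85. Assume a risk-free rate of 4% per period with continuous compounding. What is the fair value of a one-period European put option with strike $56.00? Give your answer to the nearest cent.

$11.14

Risk-neutral probability p = (e^0.04 − 0.85)/(1.4 − 0.85) = 0.1908/0.5500 = 0.3469
Terminal stock prices: S_u = 63, S_d = 38.25
Terminal payoffs (K − S): max(-7, 0) = 0, max(17.75, 0) = 17.75
Node 0 (S = 45): V_0 = e^(−0.04)·[0.3469·0.0000 + 0.6531·17.7500] = 11.1375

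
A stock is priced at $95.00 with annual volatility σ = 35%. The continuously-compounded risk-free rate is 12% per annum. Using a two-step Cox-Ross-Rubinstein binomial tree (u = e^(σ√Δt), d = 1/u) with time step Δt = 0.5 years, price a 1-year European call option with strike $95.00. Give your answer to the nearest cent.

CRR parameters: u = e^(σ√Δt) = e^(0.35·√0.5) = 1.2808, d = 1/u = 0.7808
Per-period rate: rΔt = 0.12·0.5 = 0.06, so R = e^0.06 = 1.0618
Risk-neutral probability p = (e^0.06 − 0.7808)/(1.2808 − 0.7808) = 0.2811/0.5000 = 0.5621
Terminal stock prices: S_uu = 155.8, S_ud = 95, S_dd = 57.91
Terminal payoffs (S − K): max(60.84, 0) = 60.84, max(0, 0) = 0, max(-37.09, 0) = 0
Node u (S = 121.7): V_u = e^(−0.06)·[0.5621·60.8434 + 0.4379·0.0000] = 32.2087
Node d (S = 74.17): V_d = e^(−0.06)·[0.5621·0.0000 + 0.4379·0.0000] = 0.0000
Node 0 (S = 95): V_0 = e^(−0.06)·[0.5621·32.2087 + 0.4379·0.0000] = 17.0503

$17.05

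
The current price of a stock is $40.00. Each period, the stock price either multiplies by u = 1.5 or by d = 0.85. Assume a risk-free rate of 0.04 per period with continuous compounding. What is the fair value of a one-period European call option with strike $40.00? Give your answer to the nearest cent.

$5.64

Risk-neutral probability p = (e^0.04 − 0.85)/(1.5 − 0.85) = 0.1908/0.6500 = 0.2936
Terminal stock prices: S_u = 60, S_d = 34
Terminal payoffs (S − K): max(20, 0) = 20, max(-6, 0) = 0
Node 0 (S = 40): V_0 = e^(−0.04)·[0.2936·20.0000 + 0.7064·0.0000] = 5.6409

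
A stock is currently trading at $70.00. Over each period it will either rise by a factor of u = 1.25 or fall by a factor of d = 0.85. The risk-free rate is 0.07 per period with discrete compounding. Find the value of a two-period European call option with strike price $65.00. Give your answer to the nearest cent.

Risk-neutral probability p = (1 + 0.07 − 0.85)/(1.25 − 0.85) = 0.2200/0.4000 = 0.5500
Terminal stock prices: S_uu = 109.4, S_ud = 74.38, S_dd = 50.57
Terminal payoffs (S − K): max(44.38, 0) = 44.38, max(9.375, 0) = 9.375, max(-14.43, 0) = 0
Node u (S = 87.5): V_u = 1/1.07·[0.5500·44.3750 + 0.4500·9.3750] = 26.7523
Node d (S = 59.5): V_d = 1/1.07·[0.5500·9.3750 + 0.4500·0.0000] = 4.8189
Node 0 (S = 70): V_0 = 1/1.07·[0.5500·26.7523 + 0.4500·4.8189] = 15.7779

$15.78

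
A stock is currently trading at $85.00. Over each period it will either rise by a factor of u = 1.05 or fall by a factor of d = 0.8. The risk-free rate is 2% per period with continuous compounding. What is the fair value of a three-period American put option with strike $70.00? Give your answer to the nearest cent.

$0.52

Risk-neutral probability p = (e^0.02 − 0.8)/(1.05 − 0.8) = 0.2202/0.2500 = 0.8808
Terminal stock prices: S_uuu = 98.4, S_uud = 74.97, S_udd = 57.12, S_ddd = 43.52
Terminal payoffs (K − S): max(-28.4, 0) = 0, max(-4.97, 0) = 0, max(12.88, 0) = 12.88, max(26.48, 0) = 26.48
Node uu (S = 93.71): continuation = e^(−0.02)·[0.8808·0.0000 + 0.1192·0.0000] = 0.0000; exercise value = 0.0000 ≤ continuation, so V_uu = 0.0000
Node ud (S = 71.4): continuation = e^(−0.02)·[0.8808·0.0000 + 0.1192·12.8800] = 1.5048; exercise value = 0.0000 ≤ continuation, so V_ud = 1.5048
Node dd (S = 54.4): continuation = e^(−0.02)·[0.8808·12.8800 + 0.1192·26.4800] = 14.2139; exercise value = 15.6000 > continuation, so V_dd = 15.6000 (exercise)
Node u (S = 89.25): continuation = e^(−0.02)·[0.8808·0.0000 + 0.1192·1.5048] = 0.1758; exercise value = 0.0000 ≤ continuation, so V_u = 0.1758
Node d (S = 68): continuation = e^(−0.02)·[0.8808·1.5048 + 0.1192·15.6000] = 3.1218; exercise value = 2.0000 ≤ continuation, so V_d = 3.1218
Node 0 (S = 85): continuation = e^(−0.02)·[0.8808·0.1758 + 0.1192·3.1218] = 0.5165; exercise value = 0.0000 ≤ continuation, so V_0 = 0.5165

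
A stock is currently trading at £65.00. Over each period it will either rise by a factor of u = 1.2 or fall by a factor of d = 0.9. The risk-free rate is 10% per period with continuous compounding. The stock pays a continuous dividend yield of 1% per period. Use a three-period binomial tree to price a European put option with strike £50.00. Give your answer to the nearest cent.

Per-period risk-free factor R = e^0.1 = 1.1052; dividend-adjusted growth = e^(0.1−0.01) = 1.0942.
Risk-neutral probability p = (1.0942 − 0.9)/(1.2 − 0.9) = 0.1942/0.3000 = 0.6472
Terminal stock prices: S_uuu = 112.3, S_uud = 84.24, S_udd = 63.18, S_ddd = 47.39
Terminal payoffs (K − S): max(-62.32, 0) = 0, max(-34.24, 0) = 0, max(-13.18, 0) = 0, max(2.615, 0) = 2.615
Node uu (S = 93.6): V_uu = e^(−0.1)·[0.6472·0.0000 + 0.3528·0.0000] = 0.0000
Node ud (S = 70.2): V_ud = e^(−0.1)·[0.6472·0.0000 + 0.3528·0.0000] = 0.0000
Node dd (S = 52.65): V_dd = e^(−0.1)·[0.6472·0.0000 + 0.3528·2.6150] = 0.8347
Node u (S = 78): V_u = e^(−0.1)·[0.6472·0.0000 + 0.3528·0.0000] = 0.0000
Node d (S = 58.5): V_d = e^(−0.1)·[0.6472·0.0000 + 0.3528·0.8347] = 0.2664
Node 0 (S = 65): V_0 = e^(−0.1)·[0.6472·0.0000 + 0.3528·0.2664] = 0.0850

£0.09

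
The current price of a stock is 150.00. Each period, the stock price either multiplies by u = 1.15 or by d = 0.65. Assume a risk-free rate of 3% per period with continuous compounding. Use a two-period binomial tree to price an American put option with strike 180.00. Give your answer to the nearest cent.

Risk-neutral probability p = (e^0.03 − 0.65)/(1.15 − 0.65) = 0.3805/0.5000 = 0.7609
Terminal stock prices: S_uu = 198.4, S_ud = 112.1, S_dd = 63.38
Terminal payoffs (K − S): max(-18.37, 0) = 0, max(67.88, 0) = 67.88, max(116.6, 0) = 116.6
Node u (S = 172.5): continuation = e^(−0.03)·[0.7609·0.0000 + 0.2391·67.8750] = 15.7487; exercise value = 7.5000 ≤ continuation, so V_u = 15.7487
Node d (S = 97.5): continuation = e^(−0.03)·[0.7609·67.8750 + 0.2391·116.6250] = 77.1802; exercise value = 82.5000 > continuation, so V_d = 82.5000 (exercise)
Node 0 (S = 150): continuation = e^(−0.03)·[0.7609·15.7487 + 0.2391·82.5000] = 30.7712; exercise value = 30.0000 ≤ continuation, so V_0 = 30.7712

30.77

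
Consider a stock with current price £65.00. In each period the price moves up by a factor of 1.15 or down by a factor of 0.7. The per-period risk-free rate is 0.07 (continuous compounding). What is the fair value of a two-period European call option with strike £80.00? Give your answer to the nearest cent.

£3.55

Risk-neutral probability p = (e^0.07 − 0.7)/(1.15 − 0.7) = 0.3725/0.4500 = 0.8278
Terminal stock prices: S_uu = 85.96, S_ud = 52.32, S_dd = 31.85
Terminal payoffs (S − K): max(5.962, 0) = 5.962, max(-27.68, 0) = 0, max(-48.15, 0) = 0
Node u (S = 74.75): V_u = e^(−0.07)·[0.8278·5.9625 + 0.1722·0.0000] = 4.6020
Node d (S = 45.5): V_d = e^(−0.07)·[0.8278·0.0000 + 0.1722·0.0000] = 0.0000
Node 0 (S = 65): V_0 = e^(−0.07)·[0.8278·4.6020 + 0.1722·0.0000] = 3.5520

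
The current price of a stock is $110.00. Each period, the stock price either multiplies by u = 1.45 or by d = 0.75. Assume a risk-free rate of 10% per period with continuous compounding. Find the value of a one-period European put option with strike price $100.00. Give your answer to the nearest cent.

$7.80

Risk-neutral probability p = (e^0.1 − 0.75)/(1.45 − 0.75) = 0.3552/0.7000 = 0.5074
Terminal stock prices: S_u = 159.5, S_d = 82.5
Terminal payoffs (K − S): max(-59.5, 0) = 0, max(17.5, 0) = 17.5
Node 0 (S = 110): V_0 = e^(−0.1)·[0.5074·0.0000 + 0.4926·17.5000] = 7.8004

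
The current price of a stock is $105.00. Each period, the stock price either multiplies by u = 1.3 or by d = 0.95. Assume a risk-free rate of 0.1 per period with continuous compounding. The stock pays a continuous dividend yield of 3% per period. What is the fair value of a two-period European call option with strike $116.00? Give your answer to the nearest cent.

$11.26

Per-period risk-free factor R = e^0.1 = 1.1052; dividend-adjusted growth = e^(0.1−0.03) = 1.0725.
Risk-neutral probability p = (1.0725 − 0.95)/(1.3 − 0.95) = 0.1225/0.3500 = 0.3500
Terminal stock prices: S_uu = 177.5, S_ud = 129.7, S_dd = 94.76
Terminal payoffs (S − K): max(61.45, 0) = 61.45, max(13.67, 0) = 13.67, max(-21.24, 0) = 0
Node u (S = 136.5): V_u = e^(−0.1)·[0.3500·61.4500 + 0.6500·13.6750] = 27.5047
Node d (S = 99.75): V_d = e^(−0.1)·[0.3500·13.6750 + 0.6500·0.0000] = 4.3311
Node 0 (S = 105): V_0 = e^(−0.1)·[0.3500·27.5047 + 0.6500·4.3311] = 11.2583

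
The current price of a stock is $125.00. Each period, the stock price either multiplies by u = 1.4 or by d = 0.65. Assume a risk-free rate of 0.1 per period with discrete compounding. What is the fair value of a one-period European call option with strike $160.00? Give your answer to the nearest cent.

Risk-neutral probability p = (1 + 0.1 − 0.65)/(1.4 − 0.65) = 0.4500/0.7500 = 0.6000
Terminal stock prices: S_u = 175, S_d = 81.25
Terminal payoffs (S − K): max(15, 0) = 15, max(-78.75, 0) = 0
Node 0 (S = 125): V_0 = 1/1.1·[0.6000·15.0000 + 0.4000·0.0000] = 8.1818

$8.18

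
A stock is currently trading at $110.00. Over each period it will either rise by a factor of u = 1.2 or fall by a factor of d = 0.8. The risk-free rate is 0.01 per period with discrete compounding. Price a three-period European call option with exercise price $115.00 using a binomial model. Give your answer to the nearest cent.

Risk-neutral probability p = (1 + 0.01 − 0.8)/(1.2 − 0.8) = 0.2100/0.4000 = 0.5250
Terminal stock prices: S_uuu = 190.1, S_uud = 126.7, S_udd = 84.48, S_ddd = 56.32
Terminal payoffs (S − K): max(75.08, 0) = 75.08, max(11.72, 0) = 11.72, max(-30.52, 0) = 0, max(-58.68, 0) = 0
Node uu (S = 158.4): V_uu = 1/1.01·[0.5250·75.0800 + 0.4750·11.7200] = 44.5386
Node ud (S = 105.6): V_ud = 1/1.01·[0.5250·11.7200 + 0.4750·0.0000] = 6.0921
Node dd (S = 70.4): V_dd = 1/1.01·[0.5250·0.0000 + 0.4750·0.0000] = 0.0000
Node u (S = 132): V_u = 1/1.01·[0.5250·44.5386 + 0.4750·6.0921] = 26.0163
Node d (S = 88): V_d = 1/1.01·[0.5250·6.0921 + 0.4750·0.0000] = 3.1667
Node 0 (S = 110): V_0 = 1/1.01·[0.5250·26.0163 + 0.4750·3.1667] = 15.0126

$15.01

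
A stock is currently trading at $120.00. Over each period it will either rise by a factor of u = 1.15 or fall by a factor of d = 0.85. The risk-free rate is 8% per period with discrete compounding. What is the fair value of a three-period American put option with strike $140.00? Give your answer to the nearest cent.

Risk-neutral probability p = (1 + 0.08 − 0.85)/(1.15 − 0.85) = 0.2300/0.3000 = 0.7667
Terminal stock prices: S_uuu = 182.5, S_uud = 134.9, S_udd = 99.7, S_ddd = 73.69
Terminal payoffs (K − S): max(-42.5, 0) = 0, max(5.105, 0) = 5.105, max(40.3, 0) = 40.3, max(66.31, 0) = 66.31
Node uu (S = 158.7): continuation = 1/1.08·[0.7667·0.0000 + 0.2333·5.1050] = 1.1029; exercise value = 0.0000 ≤ continuation, so V_uu = 1.1029
Node ud (S = 117.3): continuation = 1/1.08·[0.7667·5.1050 + 0.2333·40.2950] = 12.3296; exercise value = 22.7000 > continuation, so V_ud = 22.7000 (exercise)
Node dd (S = 86.7): continuation = 1/1.08·[0.7667·40.2950 + 0.2333·66.3050] = 42.9296; exercise value = 53.3000 > continuation, so V_dd = 53.3000 (exercise)
Node u (S = 138): continuation = 1/1.08·[0.7667·1.1029 + 0.2333·22.7000] = 5.6873; exercise value = 2.0000 ≤ continuation, so V_u = 5.6873
Node d (S = 102): continuation = 1/1.08·[0.7667·22.7000 + 0.2333·53.3000] = 27.6296; exercise value = 38.0000 > continuation, so V_d = 38.0000 (exercise)
Node 0 (S = 120): continuation = 1/1.08·[0.7667·5.6873 + 0.2333·38.0000] = 12.2471; exercise value = 20.0000 > continuation, so V_0 = 20.0000 (exercise)

$20.00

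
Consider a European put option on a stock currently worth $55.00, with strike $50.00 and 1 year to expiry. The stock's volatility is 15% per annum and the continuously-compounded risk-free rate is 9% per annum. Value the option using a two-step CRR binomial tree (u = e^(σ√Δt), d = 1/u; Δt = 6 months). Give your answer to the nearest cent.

CRR parameters: u = e^(σ√Δt) = e^(0.15·√0.5) = 1.1119, d = 1/u = 0.8994
Per-period rate: rΔt = 0.09·0.5 = 0.045, so R = e^0.045 = 1.0460
Risk-neutral probability p = (e^0.045 − 0.8994)/(1.1119 − 0.8994) = 0.1467/0.2125 = 0.6901
Terminal stock prices: S_uu = 68, S_ud = 55, S_dd = 44.49
Terminal payoffs (K − S): max(-18, 0) = 0, max(-5, 0) = 0, max(5.513, 0) = 5.513
Node u (S = 61.15): V_u = e^(−0.045)·[0.6901·0.0000 + 0.3099·0.0000] = 0.0000
Node d (S = 49.47): V_d = e^(−0.045)·[0.6901·0.0000 + 0.3099·5.5128] = 1.6334
Node 0 (S = 55): V_0 = e^(−0.045)·[0.6901·0.0000 + 0.3099·1.6334] = 0.4839

$0.48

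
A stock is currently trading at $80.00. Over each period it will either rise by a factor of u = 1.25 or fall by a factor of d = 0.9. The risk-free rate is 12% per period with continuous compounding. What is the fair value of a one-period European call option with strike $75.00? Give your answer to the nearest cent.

$14.41

Risk-neutral probability p = (e^0.12 − 0.9)/(1.25 − 0.9) = 0.2275/0.3500 = 0.6500
Terminal stock prices: S_u = 100, S_d = 72
Terminal payoffs (S − K): max(25, 0) = 25, max(-3, 0) = 0
Node 0 (S = 80): V_0 = e^(−0.12)·[0.6500·25.0000 + 0.3500·0.0000] = 14.4123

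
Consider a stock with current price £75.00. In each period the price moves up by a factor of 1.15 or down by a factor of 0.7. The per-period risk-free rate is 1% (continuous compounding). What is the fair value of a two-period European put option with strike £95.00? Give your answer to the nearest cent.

£20.07

Risk-neutral probability p = (e^0.01 − 0.7)/(1.15 − 0.7) = 0.3101/0.4500 = 0.6890
Terminal stock prices: S_uu = 99.19, S_ud = 60.37, S_dd = 36.75
Terminal payoffs (K − S): max(-4.187, 0) = 0, max(34.63, 0) = 34.63, max(58.25, 0) = 58.25
Node u (S = 86.25): V_u = e^(−0.01)·[0.6890·0.0000 + 0.3110·34.6250] = 10.6612
Node d (S = 52.5): V_d = e^(−0.01)·[0.6890·34.6250 + 0.3110·58.2500] = 41.5547
Node 0 (S = 75): V_0 = e^(−0.01)·[0.6890·10.6612 + 0.3110·41.5547] = 20.0674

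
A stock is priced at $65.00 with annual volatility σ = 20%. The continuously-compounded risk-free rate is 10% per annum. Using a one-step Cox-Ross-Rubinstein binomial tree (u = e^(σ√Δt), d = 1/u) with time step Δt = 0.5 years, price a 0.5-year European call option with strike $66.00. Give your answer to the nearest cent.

$5.45

CRR parameters: u = e^(σ√Δt) = e^(0.2·√0.5) = 1.1519, d = 1/u = 0.8681
Per-period rate: rΔt = 0.1·0.5 = 0.05, so R = e^0.05 = 1.0513
Risk-neutral probability p = (e^0.05 − 0.8681)/(1.1519 − 0.8681) = 0.1831/0.2838 = 0.6454
Terminal stock prices: S_u = 74.87, S_d = 56.43
Terminal payoffs (S − K): max(8.874, 0) = 8.874, max(-9.572, 0) = 0
Node 0 (S = 65): V_0 = e^(−0.05)·[0.6454·8.8741 + 0.3546·0.0000] = 5.4478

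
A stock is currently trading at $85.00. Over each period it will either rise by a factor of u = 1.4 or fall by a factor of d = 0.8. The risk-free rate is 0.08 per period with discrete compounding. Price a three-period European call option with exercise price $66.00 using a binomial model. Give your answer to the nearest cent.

Risk-neutral probability p = (1 + 0.08 − 0.8)/(1.4 − 0.8) = 0.2800/0.6000 = 0.4667
Terminal stock prices: S_uuu = 233.2, S_uud = 133.3, S_udd = 76.16, S_ddd = 43.52
Terminal payoffs (S − K): max(167.2, 0) = 167.2, max(67.28, 0) = 67.28, max(10.16, 0) = 10.16, max(-22.48, 0) = 0
Node uu (S = 166.6): V_uu = 1/1.08·[0.4667·167.2400 + 0.5333·67.2800] = 105.4889
Node ud (S = 95.2): V_ud = 1/1.08·[0.4667·67.2800 + 0.5333·10.1600] = 34.0889
Node dd (S = 54.4): V_dd = 1/1.08·[0.4667·10.1600 + 0.5333·0.0000] = 4.3901
Node u (S = 119): V_u = 1/1.08·[0.4667·105.4889 + 0.5333·34.0889] = 62.4156
Node d (S = 68): V_d = 1/1.08·[0.4667·34.0889 + 0.5333·4.3901] = 16.8977
Node 0 (S = 85): V_0 = 1/1.08·[0.4667·62.4156 + 0.5333·16.8977] = 35.3143

$35.31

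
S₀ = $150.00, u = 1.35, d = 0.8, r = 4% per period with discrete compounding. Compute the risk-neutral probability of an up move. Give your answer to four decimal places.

p = 0.4364

Risk-neutral probability p = (1 + 0.04 − 0.8)/(1.35 − 0.8) = 0.2400/0.5500 = 0.4364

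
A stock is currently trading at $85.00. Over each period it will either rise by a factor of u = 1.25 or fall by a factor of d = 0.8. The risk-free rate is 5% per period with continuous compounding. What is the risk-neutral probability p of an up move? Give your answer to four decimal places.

p = 0.5584

Risk-neutral probability p = (e^0.05 − 0.8)/(1.25 − 0.8) = 0.2513/0.4500 = 0.5584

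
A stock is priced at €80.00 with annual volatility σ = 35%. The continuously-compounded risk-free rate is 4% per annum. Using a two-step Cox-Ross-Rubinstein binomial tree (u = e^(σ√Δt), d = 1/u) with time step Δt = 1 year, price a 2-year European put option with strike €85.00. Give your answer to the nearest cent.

CRR parameters: u = e^(σ√Δt) = e^(0.35·√1) = 1.4191, d = 1/u = 0.7047
Per-period rate: rΔt = 0.04·1 = 0.04, so R = e^0.04 = 1.0408
Risk-neutral probability p = (e^0.04 − 0.7047)/(1.4191 − 0.7047) = 0.3361/0.7144 = 0.4705
Terminal stock prices: S_uu = 161.1, S_ud = 80, S_dd = 39.73
Terminal payoffs (K − S): max(-76.1, 0) = 0, max(5, 0) = 5, max(45.27, 0) = 45.27
Node u (S = 113.5): V_u = e^(−0.04)·[0.4705·0.0000 + 0.5295·5.0000] = 2.5436
Node d (S = 56.38): V_d = e^(−0.04)·[0.4705·5.0000 + 0.5295·45.2732] = 25.2921
Node 0 (S = 80): V_0 = e^(−0.04)·[0.4705·2.5436 + 0.5295·25.2921] = 14.0167

€14.02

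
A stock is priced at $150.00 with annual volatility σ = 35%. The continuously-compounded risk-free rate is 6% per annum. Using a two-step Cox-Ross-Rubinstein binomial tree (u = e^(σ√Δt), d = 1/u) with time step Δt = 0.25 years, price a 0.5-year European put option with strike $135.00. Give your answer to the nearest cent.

$7.13

CRR parameters: u = e^(σ√Δt) = e^(0.35·√0.25) = 1.1912, d = 1/u = 0.8395
Per-period rate: rΔt = 0.06·0.25 = 0.015, so R = e^0.015 = 1.0151
Risk-neutral probability p = (e^0.015 − 0.8395)/(1.1912 − 0.8395) = 0.1757/0.3518 = 0.4993
Terminal stock prices: S_uu = 212.9, S_ud = 150, S_dd = 105.7
Terminal payoffs (K − S): max(-77.86, 0) = 0, max(-15, 0) = 0, max(29.3, 0) = 29.3
Node u (S = 178.7): V_u = e^(−0.015)·[0.4993·0.0000 + 0.5007·0.0000] = 0.0000
Node d (S = 125.9): V_d = e^(−0.015)·[0.4993·0.0000 + 0.5007·29.2968] = 14.4499
Node 0 (S = 150): V_0 = e^(−0.015)·[0.4993·0.0000 + 0.5007·14.4499] = 7.1270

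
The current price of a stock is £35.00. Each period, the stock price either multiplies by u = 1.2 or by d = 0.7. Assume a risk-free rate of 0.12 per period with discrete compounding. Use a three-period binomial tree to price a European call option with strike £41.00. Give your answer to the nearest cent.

£8.22

Risk-neutral probability p = (1 + 0.12 − 0.7)/(1.2 − 0.7) = 0.4200/0.5000 = 0.8400
Terminal stock prices: S_uuu = 60.48, S_uud = 35.28, S_udd = 20.58, S_ddd = 12
Terminal payoffs (S − K): max(19.48, 0) = 19.48, max(-5.72, 0) = 0, max(-20.42, 0) = 0, max(-29, 0) = 0
Node uu (S = 50.4): V_uu = 1/1.12·[0.8400·19.4800 + 0.1600·0.0000] = 14.6100
Node ud (S = 29.4): V_ud = 1/1.12·[0.8400·0.0000 + 0.1600·0.0000] = 0.0000
Node dd (S = 17.15): V_dd = 1/1.12·[0.8400·0.0000 + 0.1600·0.0000] = 0.0000
Node u (S = 42): V_u = 1/1.12·[0.8400·14.6100 + 0.1600·0.0000] = 10.9575
Node d (S = 24.5): V_d = 1/1.12·[0.8400·0.0000 + 0.1600·0.0000] = 0.0000
Node 0 (S = 35): V_0 = 1/1.12·[0.8400·10.9575 + 0.1600·0.0000] = 8.2181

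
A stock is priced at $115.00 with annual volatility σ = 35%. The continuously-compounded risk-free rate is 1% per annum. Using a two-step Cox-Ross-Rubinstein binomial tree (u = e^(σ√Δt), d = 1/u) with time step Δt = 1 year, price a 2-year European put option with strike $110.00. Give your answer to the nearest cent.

CRR parameters: u = e^(σ√Δt) = e^(0.35·√1) = 1.4191, d = 1/u = 0.7047
Per-period rate: rΔt = 0.01·1 = 0.01, so R = e^0.01 = 1.0101
Risk-neutral probability p = (e^0.01 − 0.7047)/(1.4191 − 0.7047) = 0.3054/0.7144 = 0.4275
Terminal stock prices: S_uu = 231.6, S_ud = 115, S_dd = 57.11
Terminal payoffs (K − S): max(-121.6, 0) = 0, max(-5, 0) = 0, max(52.89, 0) = 52.89
Node u (S = 163.2): V_u = e^(−0.01)·[0.4275·0.0000 + 0.5725·0.0000] = 0.0000
Node d (S = 81.04): V_d = e^(−0.01)·[0.4275·0.0000 + 0.5725·52.8927] = 29.9823
Node 0 (S = 115): V_0 = e^(−0.01)·[0.4275·0.0000 + 0.5725·29.9823] = 16.9956

$17.00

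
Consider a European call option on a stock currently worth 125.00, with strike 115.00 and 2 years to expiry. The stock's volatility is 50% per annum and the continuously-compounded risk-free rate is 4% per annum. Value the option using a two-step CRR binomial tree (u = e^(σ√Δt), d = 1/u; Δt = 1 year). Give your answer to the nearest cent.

40.52

CRR parameters: u = e^(σ√Δt) = e^(0.5·√1) = 1.6487, d = 1/u = 0.6065
Per-period rate: rΔt = 0.04·1 = 0.04, so R = e^0.04 = 1.0408
Risk-neutral probability p = (e^0.04 − 0.6065)/(1.6487 − 0.6065) = 0.4343/1.0422 = 0.4167
Terminal stock prices: S_uu = 339.8, S_ud = 125, S_dd = 45.98
Terminal payoffs (S − K): max(224.8, 0) = 224.8, max(10, 0) = 10, max(-69.02, 0) = 0
Node u (S = 206.1): V_u = e^(−0.04)·[0.4167·224.7852 + 0.5833·10.0000] = 95.5994
Node d (S = 75.82): V_d = e^(−0.04)·[0.4167·10.0000 + 0.5833·0.0000] = 4.0036
Node 0 (S = 125): V_0 = e^(−0.04)·[0.4167·95.5994 + 0.5833·4.0036] = 40.5179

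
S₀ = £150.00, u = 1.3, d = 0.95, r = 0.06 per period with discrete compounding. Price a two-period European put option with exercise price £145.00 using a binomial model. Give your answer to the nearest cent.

Risk-neutral probability p = (1 + 0.06 − 0.95)/(1.3 − 0.95) = 0.1100/0.3500 = 0.3143
Terminal stock prices: S_uu = 253.5, S_ud = 185.2, S_dd = 135.4
Terminal payoffs (K − S): max(-108.5, 0) = 0, max(-40.25, 0) = 0, max(9.625, 0) = 9.625
Node u (S = 195): V_u = 1/1.06·[0.3143·0.0000 + 0.6857·0.0000] = 0.0000
Node d (S = 142.5): V_d = 1/1.06·[0.3143·0.0000 + 0.6857·9.6250] = 6.2264
Node 0 (S = 150): V_0 = 1/1.06·[0.3143·0.0000 + 0.6857·6.2264] = 4.0279

£4.03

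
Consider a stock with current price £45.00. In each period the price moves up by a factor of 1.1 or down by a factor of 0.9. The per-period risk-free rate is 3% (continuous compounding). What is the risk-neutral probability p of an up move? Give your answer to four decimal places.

p = 0.6523

Risk-neutral probability p = (e^0.03 − 0.9)/(1.1 − 0.9) = 0.1305/0.2000 = 0.6523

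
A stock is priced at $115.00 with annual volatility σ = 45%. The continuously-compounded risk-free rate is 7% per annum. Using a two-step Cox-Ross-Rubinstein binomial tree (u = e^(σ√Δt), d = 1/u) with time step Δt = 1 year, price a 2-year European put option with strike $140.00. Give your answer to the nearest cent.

CRR parameters: u = e^(σ√Δt) = e^(0.45·√1) = 1.5683, d = 1/u = 0.6376
Per-period rate: rΔt = 0.07·1 = 0.07, so R = e^0.07 = 1.0725
Risk-neutral probability p = (e^0.07 − 0.6376)/(1.5683 − 0.6376) = 0.4349/0.9307 = 0.4673
Terminal stock prices: S_uu = 282.9, S_ud = 115, S_dd = 46.76
Terminal payoffs (K − S): max(-142.9, 0) = 0, max(25, 0) = 25, max(93.24, 0) = 93.24
Node u (S = 180.4): V_u = e^(−0.07)·[0.4673·0.0000 + 0.5327·25.0000] = 12.4179
Node d (S = 73.33): V_d = e^(−0.07)·[0.4673·25.0000 + 0.5327·93.2445] = 57.2079
Node 0 (S = 115): V_0 = e^(−0.07)·[0.4673·12.4179 + 0.5327·57.2079] = 33.8262

$33.83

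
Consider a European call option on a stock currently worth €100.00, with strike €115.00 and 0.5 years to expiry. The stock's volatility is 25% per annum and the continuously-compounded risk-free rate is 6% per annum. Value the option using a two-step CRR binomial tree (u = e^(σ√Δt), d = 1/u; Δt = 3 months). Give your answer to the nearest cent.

CRR parameters: u = e^(σ√Δt) = e^(0.25·√0.25) = 1.1331, d = 1/u = 0.8825
Per-period rate: rΔt = 0.06·0.25 = 0.015, so R = e^0.015 = 1.0151
Risk-neutral probability p = (e^0.015 − 0.8825)/(1.1331 − 0.8825) = 0.1326/0.2507 = 0.5291
Terminal stock prices: S_uu = 128.4, S_ud = 100, S_dd = 77.88
Terminal payoffs (S − K): max(13.4, 0) = 13.4, max(-15, 0) = 0, max(-37.12, 0) = 0
Node u (S = 113.3): V_u = e^(−0.015)·[0.5291·13.4025 + 0.4709·0.0000] = 6.9855
Node d (S = 88.25): V_d = e^(−0.015)·[0.5291·0.0000 + 0.4709·0.0000] = 0.0000
Node 0 (S = 100): V_0 = e^(−0.015)·[0.5291·6.9855 + 0.4709·0.0000] = 3.6409

€3.64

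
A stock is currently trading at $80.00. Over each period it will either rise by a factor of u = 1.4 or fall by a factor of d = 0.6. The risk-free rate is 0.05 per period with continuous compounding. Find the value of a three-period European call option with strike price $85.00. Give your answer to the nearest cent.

Risk-neutral probability p = (e^0.05 − 0.6)/(1.4 − 0.6) = 0.4513/0.8000 = 0.5641
Terminal stock prices: S_uuu = 219.5, S_uud = 94.08, S_udd = 40.32, S_ddd = 17.28
Terminal payoffs (S − K): max(134.5, 0) = 134.5, max(9.08, 0) = 9.08, max(-44.68, 0) = 0, max(-67.72, 0) = 0
Node uu (S = 156.8): V_uu = e^(−0.05)·[0.5641·134.5200 + 0.4359·9.0800] = 75.9455
Node ud (S = 67.2): V_ud = e^(−0.05)·[0.5641·9.0800 + 0.4359·0.0000] = 4.8721
Node dd (S = 28.8): V_dd = e^(−0.05)·[0.5641·0.0000 + 0.4359·0.0000] = 0.0000
Node u (S = 112): V_u = e^(−0.05)·[0.5641·75.9455 + 0.4359·4.8721] = 42.7709
Node d (S = 48): V_d = e^(−0.05)·[0.5641·4.8721 + 0.4359·0.0000] = 2.6143
Node 0 (S = 80): V_0 = e^(−0.05)·[0.5641·42.7709 + 0.4359·2.6143] = 24.0339

$24.03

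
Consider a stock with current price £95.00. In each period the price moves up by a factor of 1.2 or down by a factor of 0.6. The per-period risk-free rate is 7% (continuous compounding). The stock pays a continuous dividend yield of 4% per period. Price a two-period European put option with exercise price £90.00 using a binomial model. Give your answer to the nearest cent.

£11.49

Per-period risk-free factor R = e^0.07 = 1.0725; dividend-adjusted growth = e^(0.07−0.04) = 1.0305.
Risk-neutral probability p = (1.0305 − 0.6)/(1.2 − 0.6) = 0.4305/0.6000 = 0.7174
Terminal stock prices: S_uu = 136.8, S_ud = 68.4, S_dd = 34.2
Terminal payoffs (K − S): max(-46.8, 0) = 0, max(21.6, 0) = 21.6, max(55.8, 0) = 55.8
Node u (S = 114): V_u = e^(−0.07)·[0.7174·0.0000 + 0.2826·21.6000] = 5.6910
Node d (S = 57): V_d = e^(−0.07)·[0.7174·21.6000 + 0.2826·55.8000] = 29.1504
Node 0 (S = 95): V_0 = e^(−0.07)·[0.7174·5.6910 + 0.2826·29.1504] = 11.4872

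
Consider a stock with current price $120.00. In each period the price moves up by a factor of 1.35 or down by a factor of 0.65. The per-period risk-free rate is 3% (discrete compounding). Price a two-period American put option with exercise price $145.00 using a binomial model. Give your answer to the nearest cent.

$39.02

Risk-neutral probability p = (1 + 0.03 − 0.65)/(1.35 − 0.65) = 0.3800/0.7000 = 0.5429
Terminal stock prices: S_uu = 218.7, S_ud = 105.3, S_dd = 50.7
Terminal payoffs (K − S): max(-73.7, 0) = 0, max(39.7, 0) = 39.7, max(94.3, 0) = 94.3
Node u (S = 162): continuation = 1/1.03·[0.5429·0.0000 + 0.4571·39.7000] = 17.6200; exercise value = 0.0000 ≤ continuation, so V_u = 17.6200
Node d (S = 78): continuation = 1/1.03·[0.5429·39.7000 + 0.4571·94.3000] = 62.7767; exercise value = 67.0000 > continuation, so V_d = 67.0000 (exercise)
Node 0 (S = 120): continuation = 1/1.03·[0.5429·17.6200 + 0.4571·67.0000] = 39.0230; exercise value = 25.0000 ≤ continuation, so V_0 = 39.0230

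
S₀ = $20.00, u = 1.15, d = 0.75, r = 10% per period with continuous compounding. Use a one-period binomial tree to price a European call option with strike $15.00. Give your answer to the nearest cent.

$6.43

Risk-neutral probability p = (e^0.1 − 0.75)/(1.15 − 0.75) = 0.3552/0.4000 = 0.8879
Terminal stock prices: S_u = 23, S_d = 15
Terminal payoffs (S − K): max(8, 0) = 8, max(0, 0) = 0
Node 0 (S = 20): V_0 = e^(−0.1)·[0.8879·8.0000 + 0.1121·0.0000] = 6.4274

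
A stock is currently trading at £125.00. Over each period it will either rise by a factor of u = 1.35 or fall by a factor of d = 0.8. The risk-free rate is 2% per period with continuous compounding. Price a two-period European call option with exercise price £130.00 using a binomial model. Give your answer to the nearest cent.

£17.37

Risk-neutral probability p = (e^0.02 − 0.8)/(1.35 − 0.8) = 0.2202/0.5500 = 0.4004
Terminal stock prices: S_uu = 227.8, S_ud = 135, S_dd = 80
Terminal payoffs (S − K): max(97.81, 0) = 97.81, max(5, 0) = 5, max(-50, 0) = 0
Node u (S = 168.8): V_u = e^(−0.02)·[0.4004·97.8125 + 0.5996·5.0000] = 41.3242
Node d (S = 100): V_d = e^(−0.02)·[0.4004·5.0000 + 0.5996·0.0000] = 1.9622
Node 0 (S = 125): V_0 = e^(−0.02)·[0.4004·41.3242 + 0.5996·1.9622] = 17.3705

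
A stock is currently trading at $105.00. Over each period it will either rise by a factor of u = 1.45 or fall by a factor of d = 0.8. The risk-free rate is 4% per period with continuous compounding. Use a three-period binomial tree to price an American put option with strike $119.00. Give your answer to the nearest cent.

$24.56

Risk-neutral probability p = (e^0.04 − 0.8)/(1.45 − 0.8) = 0.2408/0.6500 = 0.3705
Terminal stock prices: S_uuu = 320.1, S_uud = 176.6, S_udd = 97.44, S_ddd = 53.76
Terminal payoffs (K − S): max(-201.1, 0) = 0, max(-57.61, 0) = 0, max(21.56, 0) = 21.56, max(65.24, 0) = 65.24
Node uu (S = 220.8): continuation = e^(−0.04)·[0.3705·0.0000 + 0.6295·0.0000] = 0.0000; exercise value = 0.0000 ≤ continuation, so V_uu = 0.0000
Node ud (S = 121.8): continuation = e^(−0.04)·[0.3705·0.0000 + 0.6295·21.5600] = 13.0403; exercise value = 0.0000 ≤ continuation, so V_ud = 13.0403
Node dd (S = 67.2): continuation = e^(−0.04)·[0.3705·21.5600 + 0.6295·65.2400] = 47.1339; exercise value = 51.8000 > continuation, so V_dd = 51.8000 (exercise)
Node u (S = 152.2): continuation = e^(−0.04)·[0.3705·0.0000 + 0.6295·13.0403] = 7.8873; exercise value = 0.0000 ≤ continuation, so V_u = 7.8873
Node d (S = 84): continuation = e^(−0.04)·[0.3705·13.0403 + 0.6295·51.8000] = 35.9723; exercise value = 35.0000 ≤ continuation, so V_d = 35.9723
Node 0 (S = 105): continuation = e^(−0.04)·[0.3705·7.8873 + 0.6295·35.9723] = 24.5649; exercise value = 14.0000 ≤ continuation, so V_0 = 24.5649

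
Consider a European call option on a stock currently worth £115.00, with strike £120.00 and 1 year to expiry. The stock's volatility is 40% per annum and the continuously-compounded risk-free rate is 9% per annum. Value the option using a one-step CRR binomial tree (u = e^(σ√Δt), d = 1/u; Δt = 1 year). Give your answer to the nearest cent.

£24.31

CRR parameters: u = e^(σ√Δt) = e^(0.4·√1) = 1.4918, d = 1/u = 0.6703
Per-period rate: rΔt = 0.09·1 = 0.09, so R = e^0.09 = 1.0942
Risk-neutral probability p = (e^0.09 − 0.6703)/(1.4918 − 0.6703) = 0.4239/0.8215 = 0.5159
Terminal stock prices: S_u = 171.6, S_d = 77.09
Terminal payoffs (S − K): max(51.56, 0) = 51.56, max(-42.91, 0) = 0
Node 0 (S = 115): V_0 = e^(−0.09)·[0.5159·51.5598 + 0.4841·0.0000] = 24.3126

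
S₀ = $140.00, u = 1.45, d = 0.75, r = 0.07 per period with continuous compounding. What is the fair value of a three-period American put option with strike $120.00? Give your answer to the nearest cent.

Risk-neutral probability p = (e^0.07 − 0.75)/(1.45 − 0.75) = 0.3225/0.7000 = 0.4607
Terminal stock prices: S_uuu = 426.8, S_uud = 220.8, S_udd = 114.2, S_ddd = 59.06
Terminal payoffs (K − S): max(-306.8, 0) = 0, max(-100.8, 0) = 0, max(5.812, 0) = 5.812, max(60.94, 0) = 60.94
Node uu (S = 294.4): continuation = e^(−0.07)·[0.4607·0.0000 + 0.5393·0.0000] = 0.0000; exercise value = 0.0000 ≤ continuation, so V_uu = 0.0000
Node ud (S = 152.2): continuation = e^(−0.07)·[0.4607·0.0000 + 0.5393·5.8125] = 2.9226; exercise value = 0.0000 ≤ continuation, so V_ud = 2.9226
Node dd (S = 78.75): continuation = e^(−0.07)·[0.4607·5.8125 + 0.5393·60.9375] = 33.1373; exercise value = 41.2500 > continuation, so V_dd = 41.2500 (exercise)
Node u (S = 203): continuation = e^(−0.07)·[0.4607·0.0000 + 0.5393·2.9226] = 1.4695; exercise value = 0.0000 ≤ continuation, so V_u = 1.4695
Node d (S = 105): continuation = e^(−0.07)·[0.4607·2.9226 + 0.5393·41.2500] = 21.9966; exercise value = 15.0000 ≤ continuation, so V_d = 21.9966
Node 0 (S = 140): continuation = e^(−0.07)·[0.4607·1.4695 + 0.5393·21.9966] = 11.6915; exercise value = 0.0000 ≤ continuation, so V_0 = 11.6915

$11.69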